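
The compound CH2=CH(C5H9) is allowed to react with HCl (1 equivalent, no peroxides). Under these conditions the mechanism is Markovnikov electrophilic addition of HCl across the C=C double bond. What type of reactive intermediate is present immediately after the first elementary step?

secondary carbocation

Step 1: Protonation of the alkene by HCl: the π bond acts as the nucleophile and picks up H⁺, giving the more stable (Markovnikov) secondary carbocation. The H–Cl bond breaks heterolytically, releasing Cl⁻.
After step 1 the species present is a secondary carbocation.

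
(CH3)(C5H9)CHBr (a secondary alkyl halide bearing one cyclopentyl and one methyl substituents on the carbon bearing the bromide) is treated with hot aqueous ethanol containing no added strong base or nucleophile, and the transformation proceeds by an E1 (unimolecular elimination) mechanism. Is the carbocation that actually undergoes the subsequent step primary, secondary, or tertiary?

Step 1: The C–Br bond breaks with both electrons going to the bromide; Br⁻ leaves and a secondary carbocation remains.
Step 2: A 1,2-hydride shift from the adjacent cyclopentyl carbon moves the positive charge from the secondary centre to an adjacent carbon, generating a more stable tertiary carbocation.
The cation rearranges from secondary to tertiary via a 1,2-hydride shift from the adjacent cyclopentyl carbon; the tertiary cation is what reacts next.

tertiary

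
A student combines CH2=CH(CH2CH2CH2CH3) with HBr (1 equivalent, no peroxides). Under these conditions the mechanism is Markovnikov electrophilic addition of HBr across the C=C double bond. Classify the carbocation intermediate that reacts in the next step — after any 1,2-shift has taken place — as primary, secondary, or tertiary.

secondary

Step 1: Electrophilic addition begins with the π(C=C) electrons forming a bond to the proton of HBr. Following Markovnikov's rule, the resulting cation is secondary. The H–Br bond breaks heterolytically, releasing Br⁻.
No single 1,2-shift to an adjacent carbon would give a more-substituted cation, so no rearrangement occurs.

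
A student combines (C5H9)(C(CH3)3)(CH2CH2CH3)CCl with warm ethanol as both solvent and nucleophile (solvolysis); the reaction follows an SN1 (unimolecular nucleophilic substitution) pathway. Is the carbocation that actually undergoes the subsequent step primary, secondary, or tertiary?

tertiary

Step 1: The C–Cl bond breaks with both electrons going to the chloride; Cl⁻ leaves and a tertiary carbocation remains.
No single 1,2-shift to an adjacent carbon would give a more-substituted cation, so no rearrangement occurs.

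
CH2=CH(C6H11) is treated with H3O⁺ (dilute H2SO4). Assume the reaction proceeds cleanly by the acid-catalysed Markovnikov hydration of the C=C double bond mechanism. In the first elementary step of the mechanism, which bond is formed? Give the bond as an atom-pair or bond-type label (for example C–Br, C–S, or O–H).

C–H

Step 1: The π electrons of the C=C bond attack a proton of H3O⁺; Markovnikov addition places the new C–H on the less-substituted alkene carbon, so the positive charge ends up on the more-substituted carbon — a secondary carbocation. H2O is released.
The bond formed in this step is the C–H bond.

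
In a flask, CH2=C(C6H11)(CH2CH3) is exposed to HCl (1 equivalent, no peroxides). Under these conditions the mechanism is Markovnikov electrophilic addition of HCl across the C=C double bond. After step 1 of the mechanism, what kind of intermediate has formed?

tertiary carbocation

Step 1: The π electrons of the C=C bond attack a proton of HCl; Markovnikov addition places the new C–H on the less-substituted alkene carbon, so the positive charge ends up on the more-substituted carbon — a tertiary carbocation. The H–Cl bond breaks heterolytically, releasing Cl⁻.
After step 1 the species present is a tertiary carbocation.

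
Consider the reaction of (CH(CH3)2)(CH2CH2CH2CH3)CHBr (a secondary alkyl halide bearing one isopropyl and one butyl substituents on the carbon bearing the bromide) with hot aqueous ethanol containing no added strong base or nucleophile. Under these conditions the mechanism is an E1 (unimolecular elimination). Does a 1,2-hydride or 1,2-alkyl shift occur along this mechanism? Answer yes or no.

yes

The first-formed carbocation is secondary.
The adjacent isopropyl carbon already bears 2 other carbon substituents and has a hydrogen to migrate; after a 1,2-hydride shift from that carbon the positive charge sits on a tertiary centre.
Tertiary is more stable than secondary, so the shift occurs.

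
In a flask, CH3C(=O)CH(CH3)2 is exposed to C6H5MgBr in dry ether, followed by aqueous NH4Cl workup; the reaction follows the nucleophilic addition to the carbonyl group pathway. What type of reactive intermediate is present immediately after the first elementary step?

tetrahedral alkoxide intermediate

Step 1: the carbanion-like carbon of C6H5MgBr attacks the sp² carbonyl carbon; the C=O π bond breaks and the electrons end up as a lone pair on the alkoxide oxygen of the tetrahedral intermediate.
After step 1 the species present is a tetrahedral alkoxide intermediate.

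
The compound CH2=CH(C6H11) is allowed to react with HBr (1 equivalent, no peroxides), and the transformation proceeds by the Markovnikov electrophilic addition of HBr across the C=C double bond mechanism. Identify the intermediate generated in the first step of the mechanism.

Step 1: Electrophilic addition begins with the π(C=C) electrons forming a bond to the proton of HBr. Following Markovnikov's rule, the resulting cation is secondary. The H–Br bond breaks heterolytically, releasing Br⁻.
After step 1 the species present is a secondary carbocation.

secondary carbocation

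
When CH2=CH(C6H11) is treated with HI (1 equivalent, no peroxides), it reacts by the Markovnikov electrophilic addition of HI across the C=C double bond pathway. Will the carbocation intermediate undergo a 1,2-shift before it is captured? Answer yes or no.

The first-formed carbocation is secondary.
The adjacent cyclohexyl carbon already bears 2 other carbon substituents and has a hydrogen to migrate; after a 1,2-hydride shift from that carbon the positive charge sits on a tertiary centre.
Tertiary is more stable than secondary, so the shift occurs.

yes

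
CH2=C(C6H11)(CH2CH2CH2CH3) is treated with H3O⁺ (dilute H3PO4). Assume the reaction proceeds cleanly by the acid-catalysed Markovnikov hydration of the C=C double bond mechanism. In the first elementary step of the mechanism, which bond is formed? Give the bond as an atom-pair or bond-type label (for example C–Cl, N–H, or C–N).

Step 1: The π electrons of the C=C bond attack a proton of H3O⁺; Markovnikov addition places the new C–H on the less-substituted alkene carbon, so the positive charge ends up on the more-substituted carbon — a tertiary carbocation. H2O is released.
The bond formed in this step is the C–H bond.

C–H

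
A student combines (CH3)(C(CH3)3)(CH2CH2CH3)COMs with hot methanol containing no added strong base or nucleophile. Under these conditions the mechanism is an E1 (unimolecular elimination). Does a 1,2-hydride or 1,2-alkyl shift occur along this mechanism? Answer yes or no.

The first-formed carbocation is tertiary.
No single 1,2-shift to an adjacent carbon would produce a more-substituted cation than the one already present, so no rearrangement occurs.

no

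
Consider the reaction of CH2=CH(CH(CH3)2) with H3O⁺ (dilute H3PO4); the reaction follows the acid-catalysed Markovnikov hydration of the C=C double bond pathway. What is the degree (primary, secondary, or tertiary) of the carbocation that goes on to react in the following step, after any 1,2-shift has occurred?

Step 1: Electrophilic addition begins with the π(C=C) electrons forming a bond to the proton of H3O⁺. Following Markovnikov's rule, the resulting cation is secondary. H2O is released.
Step 2: A 1,2-hydride shift from the adjacent isopropyl carbon moves the positive charge from the secondary centre to an adjacent carbon, generating a more stable tertiary carbocation.
The cation rearranges from secondary to tertiary via a 1,2-hydride shift from the adjacent isopropyl carbon; the tertiary cation is what reacts next.

tertiary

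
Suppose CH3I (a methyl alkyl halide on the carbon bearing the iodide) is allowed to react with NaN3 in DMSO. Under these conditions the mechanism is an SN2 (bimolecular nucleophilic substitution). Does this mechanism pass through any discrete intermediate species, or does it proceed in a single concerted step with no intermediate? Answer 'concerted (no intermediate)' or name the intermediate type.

The azide nucleophile donates a lone pair from N to the α-carbon in a backside attack; simultaneously the C–I σ-bond breaks and both of its electrons leave with I⁻. One concerted step with inversion of configuration.
All bond changes occur in one transition state; no discrete intermediate is formed.

concerted (no intermediate)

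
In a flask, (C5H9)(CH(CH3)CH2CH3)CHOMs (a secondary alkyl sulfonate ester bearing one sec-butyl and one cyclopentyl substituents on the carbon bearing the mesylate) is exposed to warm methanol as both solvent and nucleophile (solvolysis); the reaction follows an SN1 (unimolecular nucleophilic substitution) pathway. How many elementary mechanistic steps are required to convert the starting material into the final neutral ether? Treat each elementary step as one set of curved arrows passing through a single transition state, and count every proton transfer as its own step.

4

Step 1: Ionisation: the C–O σ-bond cleaves heterolytically; both bonding electrons depart with MsO⁻, leaving a secondary carbocation at the α-carbon.
Step 2: Carbocation rearrangement: a 1,2-hydride shift from the adjacent sec-butyl carbon converts the initially-formed secondary cation into the more stable tertiary cation.
Step 3: A lone pair on the oxygen of CH3OH attacks the carbocation, forming a new C–O σ-bond and an oxonium ion.
Step 4: A second solvent molecule removes the proton on oxygen, giving the neutral ether product.
Total: 4 elementary steps.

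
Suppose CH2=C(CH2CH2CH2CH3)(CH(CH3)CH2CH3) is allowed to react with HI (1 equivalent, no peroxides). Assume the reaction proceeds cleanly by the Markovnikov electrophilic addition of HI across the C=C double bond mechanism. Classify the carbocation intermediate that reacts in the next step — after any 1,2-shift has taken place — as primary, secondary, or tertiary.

Step 1: Electrophilic addition begins with the π(C=C) electrons forming a bond to the proton of HI. Following Markovnikov's rule, the resulting cation is tertiary. The H–I bond breaks heterolytically, releasing I⁻.
No single 1,2-shift to an adjacent carbon would give a more-substituted cation, so no rearrangement occurs.

tertiary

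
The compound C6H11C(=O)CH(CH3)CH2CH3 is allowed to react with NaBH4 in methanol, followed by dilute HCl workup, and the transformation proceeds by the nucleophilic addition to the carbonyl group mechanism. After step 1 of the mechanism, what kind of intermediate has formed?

Step 1: A lone pair / filled orbital on H⁻ (delivered from BH4⁻) attacks the electrophilic carbonyl carbon; the π(C=O) electrons shift onto oxygen, producing a tetrahedral alkoxide intermediate.
After step 1 the species present is a tetrahedral alkoxide intermediate.

tetrahedral alkoxide intermediate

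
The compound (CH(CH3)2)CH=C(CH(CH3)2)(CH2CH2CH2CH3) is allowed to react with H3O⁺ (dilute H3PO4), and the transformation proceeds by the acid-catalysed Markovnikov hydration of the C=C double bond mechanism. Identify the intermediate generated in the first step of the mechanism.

Step 1: The π electrons of the C=C bond attack a proton of H3O⁺; Markovnikov addition places the new C–H on the less-substituted alkene carbon, so the positive charge ends up on the more-substituted carbon — a tertiary carbocation. H2O is released.
After step 1 the species present is a tertiary carbocation.

tertiary carbocation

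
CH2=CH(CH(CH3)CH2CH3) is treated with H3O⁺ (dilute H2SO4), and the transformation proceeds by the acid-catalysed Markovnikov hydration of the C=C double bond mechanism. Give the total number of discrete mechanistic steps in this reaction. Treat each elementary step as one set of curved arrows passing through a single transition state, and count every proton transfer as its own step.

4

Step 1: The π electrons of the C=C bond attack a proton of H3O⁺; Markovnikov addition places the new C–H on the less-substituted alkene carbon, so the positive charge ends up on the more-substituted carbon — a secondary carbocation. H2O is released.
Step 2: Carbocation rearrangement: a 1,2-hydride shift from the adjacent sec-butyl carbon converts the initially-formed secondary cation into the more stable tertiary cation.
Step 3: Nucleophilic capture of the cation by H2O produces the protonated alcohol (an oxonium ion).
Step 4: Deprotonation of the oxonium ion by a water molecule delivers the neutral alcohol and regenerates the acid catalyst.
Total: 4 elementary steps.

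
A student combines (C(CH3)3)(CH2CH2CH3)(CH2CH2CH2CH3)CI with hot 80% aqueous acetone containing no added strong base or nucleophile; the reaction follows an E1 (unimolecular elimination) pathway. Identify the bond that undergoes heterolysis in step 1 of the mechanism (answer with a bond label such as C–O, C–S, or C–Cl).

C–I

Step 1: The C–I bond breaks with both electrons going to the iodide; I⁻ leaves and a tertiary carbocation remains.
The bond broken in this step is the C–I bond.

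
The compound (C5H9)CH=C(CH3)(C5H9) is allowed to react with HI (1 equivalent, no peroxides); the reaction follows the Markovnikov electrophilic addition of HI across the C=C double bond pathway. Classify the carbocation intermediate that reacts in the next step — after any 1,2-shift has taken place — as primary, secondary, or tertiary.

tertiary

Step 1: Protonation of the alkene by HI: the π bond acts as the nucleophile and picks up H⁺, giving the more stable (Markovnikov) tertiary carbocation. The H–I bond breaks heterolytically, releasing I⁻.
No single 1,2-shift to an adjacent carbon would give a more-substituted cation, so no rearrangement occurs.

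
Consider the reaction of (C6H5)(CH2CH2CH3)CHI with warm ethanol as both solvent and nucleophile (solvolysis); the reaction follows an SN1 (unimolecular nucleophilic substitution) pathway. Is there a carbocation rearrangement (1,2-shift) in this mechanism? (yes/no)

The first-formed carbocation is secondary.
No single 1,2-shift to an adjacent carbon would produce a more-substituted cation than the one already present, so no rearrangement occurs.

no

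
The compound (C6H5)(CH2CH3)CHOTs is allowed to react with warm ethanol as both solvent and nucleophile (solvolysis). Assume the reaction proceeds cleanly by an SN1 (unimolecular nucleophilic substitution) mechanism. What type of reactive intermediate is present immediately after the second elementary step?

Step 1: The C–O bond breaks with both electrons going to the tosylate; TsO⁻ leaves and a secondary carbocation remains.
Step 2: Nucleophilic capture: the oxygen of CH3CH2OH bonds to the cationic carbon, producing an oxonium-ion intermediate.
After step 2 the species present is an oxonium ion.

oxonium ion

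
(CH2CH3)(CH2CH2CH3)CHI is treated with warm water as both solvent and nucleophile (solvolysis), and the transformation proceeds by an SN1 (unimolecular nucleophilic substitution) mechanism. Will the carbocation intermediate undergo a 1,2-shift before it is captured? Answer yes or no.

no

The first-formed carbocation is secondary.
No single 1,2-shift to an adjacent carbon would produce a more-substituted cation than the one already present, so no rearrangement occurs.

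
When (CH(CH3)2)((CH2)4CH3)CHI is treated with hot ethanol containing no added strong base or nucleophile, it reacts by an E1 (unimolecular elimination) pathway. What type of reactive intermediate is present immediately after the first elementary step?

Step 1: The C–I bond breaks with both electrons going to the iodide; I⁻ leaves and a secondary carbocation remains.
After step 1 the species present is a secondary carbocation.

secondary carbocation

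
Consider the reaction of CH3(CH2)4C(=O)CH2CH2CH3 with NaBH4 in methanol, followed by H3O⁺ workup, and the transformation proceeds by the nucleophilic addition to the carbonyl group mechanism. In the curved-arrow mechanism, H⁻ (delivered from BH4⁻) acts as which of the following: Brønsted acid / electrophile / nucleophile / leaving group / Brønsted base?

Step 1: Nucleophilic addition: H⁻ (delivered from BH4⁻) adds to the carbonyl carbon, pushing the π(C=O) electron pair onto oxygen and giving a tetrahedral alkoxide.
H⁻ (delivered from BH4⁻) donates an electron pair to form a new σ-bond to carbon — it is the nucleophile.

nucleophile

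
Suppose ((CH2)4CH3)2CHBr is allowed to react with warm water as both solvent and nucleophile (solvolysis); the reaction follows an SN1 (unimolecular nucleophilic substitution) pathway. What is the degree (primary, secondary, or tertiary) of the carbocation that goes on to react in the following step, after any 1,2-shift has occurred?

secondary

Step 1: The C–Br bond breaks with both electrons going to the bromide; Br⁻ leaves and a secondary carbocation remains.
No single 1,2-shift to an adjacent carbon would give a more-substituted cation, so no rearrangement occurs.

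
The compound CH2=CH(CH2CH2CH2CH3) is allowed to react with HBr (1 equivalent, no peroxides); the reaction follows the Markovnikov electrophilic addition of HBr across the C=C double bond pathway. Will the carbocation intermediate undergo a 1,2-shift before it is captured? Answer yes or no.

no

The first-formed carbocation is secondary.
No single 1,2-shift to an adjacent carbon would produce a more-substituted cation than the one already present, so no rearrangement occurs.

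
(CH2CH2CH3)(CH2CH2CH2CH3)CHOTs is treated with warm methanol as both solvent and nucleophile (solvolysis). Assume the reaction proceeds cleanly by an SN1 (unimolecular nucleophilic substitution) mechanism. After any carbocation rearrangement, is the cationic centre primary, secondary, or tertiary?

secondary

Step 1: Ionisation: the C–O σ-bond cleaves heterolytically; both bonding electrons depart with TsO⁻, leaving a secondary carbocation at the α-carbon.
No single 1,2-shift to an adjacent carbon would give a more-substituted cation, so no rearrangement occurs.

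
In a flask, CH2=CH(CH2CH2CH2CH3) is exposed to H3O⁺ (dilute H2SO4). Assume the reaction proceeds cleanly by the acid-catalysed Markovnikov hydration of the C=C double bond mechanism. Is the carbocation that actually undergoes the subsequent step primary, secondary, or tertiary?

secondary

Step 1: Protonation of the alkene by H3O⁺: the π bond acts as the nucleophile and picks up H⁺, giving the more stable (Markovnikov) secondary carbocation. H2O is released.
No single 1,2-shift to an adjacent carbon would give a more-substituted cation, so no rearrangement occurs.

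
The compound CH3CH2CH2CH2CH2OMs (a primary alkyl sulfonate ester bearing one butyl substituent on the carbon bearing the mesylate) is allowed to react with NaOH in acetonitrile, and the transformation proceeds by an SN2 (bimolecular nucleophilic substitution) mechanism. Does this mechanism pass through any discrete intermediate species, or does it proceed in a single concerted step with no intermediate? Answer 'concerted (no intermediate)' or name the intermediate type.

Backside attack by OH⁻ on the carbon bearing the mesylate: the new C–O bond forms as the C–O bond breaks, with Walden inversion at carbon.
All bond changes occur in one transition state; no discrete intermediate is formed.

concerted (no intermediate)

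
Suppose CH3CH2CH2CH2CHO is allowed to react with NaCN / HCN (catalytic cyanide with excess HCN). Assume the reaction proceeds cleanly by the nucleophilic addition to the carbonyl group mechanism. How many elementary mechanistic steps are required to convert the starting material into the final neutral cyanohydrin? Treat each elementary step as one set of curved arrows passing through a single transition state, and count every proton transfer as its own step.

2

Step 1: A lone pair / filled orbital on CN⁻ attacks the electrophilic carbonyl carbon; the π(C=O) electrons shift onto oxygen, producing a tetrahedral alkoxide intermediate.
Step 2: The alkoxide is protonated in situ by undissociated HCN, yielding a cyanohydrin; the CN⁻ so formed carries on the cycle.
Total: 2 elementary steps.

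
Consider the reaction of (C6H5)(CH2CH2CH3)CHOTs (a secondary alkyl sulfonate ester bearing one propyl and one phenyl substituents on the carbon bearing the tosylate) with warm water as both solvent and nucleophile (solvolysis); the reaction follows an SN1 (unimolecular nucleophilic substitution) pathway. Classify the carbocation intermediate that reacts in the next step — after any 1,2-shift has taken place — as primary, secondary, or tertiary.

Step 1: Rate-determining heterolysis of the C–O bond gives TsO⁻ and a secondary carbocation.
No single 1,2-shift to an adjacent carbon would give a more-substituted cation, so no rearrangement occurs.

secondary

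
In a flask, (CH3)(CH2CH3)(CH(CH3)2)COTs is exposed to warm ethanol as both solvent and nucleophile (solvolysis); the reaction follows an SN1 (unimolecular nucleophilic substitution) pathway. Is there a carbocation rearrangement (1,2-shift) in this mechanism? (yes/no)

The first-formed carbocation is tertiary.
No single 1,2-shift to an adjacent carbon would produce a more-substituted cation than the one already present, so no rearrangement occurs.

no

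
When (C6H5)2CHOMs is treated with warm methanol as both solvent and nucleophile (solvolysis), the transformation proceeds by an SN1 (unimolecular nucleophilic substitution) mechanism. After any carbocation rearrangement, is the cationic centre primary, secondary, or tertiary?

Step 1: The C–O bond breaks with both electrons going to the mesylate; MsO⁻ leaves and a secondary carbocation remains.
No single 1,2-shift to an adjacent carbon would give a more-substituted cation, so no rearrangement occurs.

secondary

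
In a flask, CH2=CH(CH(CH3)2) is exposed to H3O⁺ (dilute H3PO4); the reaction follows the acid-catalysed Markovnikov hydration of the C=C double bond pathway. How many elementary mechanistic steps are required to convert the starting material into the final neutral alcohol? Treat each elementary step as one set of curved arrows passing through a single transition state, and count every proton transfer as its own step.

Step 1: Protonation of the alkene by H3O⁺: the π bond acts as the nucleophile and picks up H⁺, giving the more stable (Markovnikov) secondary carbocation. H2O is released.
Step 2: A 1,2-hydride shift from the adjacent isopropyl carbon moves the positive charge from the secondary centre to an adjacent carbon, generating a more stable tertiary carbocation.
Step 3: A lone pair on the oxygen of H2O attacks the carbocation, forming a C–O bond and an oxonium ion (a protonated alcohol).
Step 4: Deprotonation of the oxonium ion by a water molecule delivers the neutral alcohol and regenerates the acid catalyst.
Total: 4 elementary steps.

4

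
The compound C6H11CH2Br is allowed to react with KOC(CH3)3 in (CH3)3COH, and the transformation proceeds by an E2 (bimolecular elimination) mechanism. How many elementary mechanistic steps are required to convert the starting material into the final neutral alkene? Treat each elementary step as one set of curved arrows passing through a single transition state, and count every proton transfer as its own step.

Step 1: Concerted anti-periplanar elimination: (CH3)3CO⁻ abstracts a β-H while Br⁻ leaves, and the C–H electrons become the new C=C π bond — all in a single transition state.
Total: 1 elementary step.

1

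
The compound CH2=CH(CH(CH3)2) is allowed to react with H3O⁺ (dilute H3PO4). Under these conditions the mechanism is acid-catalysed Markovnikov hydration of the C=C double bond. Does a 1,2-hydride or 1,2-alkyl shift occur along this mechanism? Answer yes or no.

The first-formed carbocation is secondary.
The adjacent isopropyl carbon already bears 2 other carbon substituents and has a hydrogen to migrate; after a 1,2-hydride shift from that carbon the positive charge sits on a tertiary centre.
Tertiary is more stable than secondary, so the shift occurs.

yes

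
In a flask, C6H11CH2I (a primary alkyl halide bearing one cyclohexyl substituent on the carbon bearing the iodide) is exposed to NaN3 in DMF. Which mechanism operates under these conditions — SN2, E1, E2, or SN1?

Conditions: a primary substrate with a strong nucleophile in the polar aprotic solvent DMF.
These conditions are the textbook signature of the SN2 pathway.
An unhindered substrate with a strong nucleophile in a polar aprotic solvent favours one-step backside displacement.

SN2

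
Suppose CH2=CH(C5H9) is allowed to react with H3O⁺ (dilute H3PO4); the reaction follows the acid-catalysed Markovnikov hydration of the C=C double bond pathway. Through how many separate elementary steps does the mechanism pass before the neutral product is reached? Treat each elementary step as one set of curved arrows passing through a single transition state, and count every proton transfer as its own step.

Step 1: Electrophilic addition begins with the π(C=C) electrons forming a bond to the proton of H3O⁺. Following Markovnikov's rule, the resulting cation is secondary. H2O is released.
Step 2: A 1,2-hydride shift from the adjacent cyclopentyl carbon moves the positive charge from the secondary centre to an adjacent carbon, generating a more stable tertiary carbocation.
Step 3: A lone pair on the oxygen of H2O attacks the carbocation, forming a C–O bond and an oxonium ion (a protonated alcohol).
Step 4: H2O removes a proton from the oxonium oxygen, regenerating H3O⁺ and giving the neutral alcohol.
Total: 4 elementary steps.

4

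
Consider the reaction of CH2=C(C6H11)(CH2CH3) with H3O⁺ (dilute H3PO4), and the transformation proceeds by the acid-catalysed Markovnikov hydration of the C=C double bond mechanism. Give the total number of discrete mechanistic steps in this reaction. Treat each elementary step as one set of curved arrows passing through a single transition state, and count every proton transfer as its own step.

3

Step 1: The π electrons of the C=C bond attack a proton of H3O⁺; Markovnikov addition places the new C–H on the less-substituted alkene carbon, so the positive charge ends up on the more-substituted carbon — a tertiary carbocation. H2O is released.
(No 1,2-shift: no single shift to an adjacent carbon would give a more stable cation.)
Step 2: Nucleophilic capture of the cation by H2O produces the protonated alcohol (an oxonium ion).
Step 3: Proton transfer from the O–H of the oxonium ion to H2O completes the catalytic cycle and yields the alcohol.
Total: 3 elementary steps.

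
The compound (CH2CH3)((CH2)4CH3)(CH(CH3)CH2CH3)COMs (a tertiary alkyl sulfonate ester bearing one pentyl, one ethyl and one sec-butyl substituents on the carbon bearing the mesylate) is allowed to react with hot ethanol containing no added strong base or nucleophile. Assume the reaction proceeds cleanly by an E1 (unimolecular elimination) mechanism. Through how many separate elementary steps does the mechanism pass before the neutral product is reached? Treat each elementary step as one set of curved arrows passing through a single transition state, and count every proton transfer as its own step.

Step 1: Unassisted departure of MsO⁻ (taking the C–O bonding pair) generates a tertiary carbocation.
(No 1,2-shift: no single shift to an adjacent carbon would give a more stable cation.)
Step 2: Loss of a β-proton to an ethanol molecule of the solvent: the C–H bonding pair collapses toward the cationic carbon to form the C=C π bond, yielding the alkene.
Total: 2 elementary steps.

2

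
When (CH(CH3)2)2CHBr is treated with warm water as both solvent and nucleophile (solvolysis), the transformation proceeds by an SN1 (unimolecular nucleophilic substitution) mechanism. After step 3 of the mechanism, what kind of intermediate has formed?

Step 1: Ionisation: the C–Br σ-bond cleaves heterolytically; both bonding electrons depart with Br⁻, leaving a secondary carbocation at the α-carbon.
Step 2: A 1,2-hydride shift from the adjacent isopropyl carbon moves the positive charge from the secondary centre to an adjacent carbon, generating a more stable tertiary carbocation.
Step 3: Nucleophilic capture: the oxygen of H2O bonds to the cationic carbon, producing an oxonium-ion intermediate.
After step 3 the species present is an oxonium ion.

oxonium ion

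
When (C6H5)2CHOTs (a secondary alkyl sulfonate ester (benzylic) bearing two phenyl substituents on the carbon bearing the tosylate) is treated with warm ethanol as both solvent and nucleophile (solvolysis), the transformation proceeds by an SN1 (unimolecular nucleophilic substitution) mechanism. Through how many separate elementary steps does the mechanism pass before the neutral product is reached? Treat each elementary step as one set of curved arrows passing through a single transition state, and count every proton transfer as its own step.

3

Step 1: Unassisted departure of TsO⁻ (taking the C–O bonding pair) generates a secondary carbocation.
(No 1,2-shift: no single shift to an adjacent carbon would give a more stable cation.)
Step 2: A lone pair on the oxygen of CH3CH2OH attacks the carbocation, forming a new C–O σ-bond and an oxonium ion.
Step 3: Proton transfer from the O–H of the oxonium ion to a solvent molecule delivers the neutral ether.
Total: 3 elementary steps.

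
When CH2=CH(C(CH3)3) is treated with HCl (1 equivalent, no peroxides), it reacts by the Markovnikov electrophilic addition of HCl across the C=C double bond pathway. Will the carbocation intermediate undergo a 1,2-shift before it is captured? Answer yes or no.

yes

The first-formed carbocation is secondary.
The adjacent tert-butyl carbon has no hydrogen but bears methyl groups; migration of one methyl with its bonding pair (a 1,2-methyl shift) places the charge on a tertiary centre.
Tertiary is more stable than secondary, so the shift occurs.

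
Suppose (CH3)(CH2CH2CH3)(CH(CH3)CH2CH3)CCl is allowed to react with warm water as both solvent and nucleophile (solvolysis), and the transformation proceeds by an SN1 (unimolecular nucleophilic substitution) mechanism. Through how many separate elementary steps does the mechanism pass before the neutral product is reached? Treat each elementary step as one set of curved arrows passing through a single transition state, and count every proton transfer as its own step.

Step 1: The C–Cl bond breaks with both electrons going to the chloride; Cl⁻ leaves and a tertiary carbocation remains.
(No 1,2-shift: no single shift to an adjacent carbon would give a more stable cation.)
Step 2: A lone pair on the oxygen of H2O attacks the carbocation, forming a new C–O σ-bond and an oxonium ion.
Step 3: Deprotonation of the oxonium oxygen by solvent water yields the neutral alcohol.
Total: 3 elementary steps.

3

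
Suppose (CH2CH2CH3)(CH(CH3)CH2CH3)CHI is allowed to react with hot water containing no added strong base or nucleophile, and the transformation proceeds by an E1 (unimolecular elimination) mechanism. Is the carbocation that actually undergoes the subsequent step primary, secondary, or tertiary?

Step 1: Unassisted departure of I⁻ (taking the C–I bonding pair) generates a secondary carbocation.
Step 2: A 1,2-hydride shift from the adjacent sec-butyl carbon moves the positive charge from the secondary centre to an adjacent carbon, generating a more stable tertiary carbocation.
The cation rearranges from secondary to tertiary via a 1,2-hydride shift from the adjacent sec-butyl carbon; the tertiary cation is what reacts next.

tertiary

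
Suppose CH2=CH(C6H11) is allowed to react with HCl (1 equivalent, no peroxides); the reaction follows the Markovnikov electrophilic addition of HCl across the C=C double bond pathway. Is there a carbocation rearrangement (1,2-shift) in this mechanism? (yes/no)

The first-formed carbocation is secondary.
The adjacent cyclohexyl carbon already bears 2 other carbon substituents and has a hydrogen to migrate; after a 1,2-hydride shift from that carbon the positive charge sits on a tertiary centre.
Tertiary is more stable than secondary, so the shift occurs.

yes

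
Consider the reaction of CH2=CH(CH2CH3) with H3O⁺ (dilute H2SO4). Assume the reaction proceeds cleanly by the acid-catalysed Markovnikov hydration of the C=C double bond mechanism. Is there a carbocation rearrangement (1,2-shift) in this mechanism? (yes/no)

The first-formed carbocation is secondary.
No single 1,2-shift to an adjacent carbon would produce a more-substituted cation than the one already present, so no rearrangement occurs.

no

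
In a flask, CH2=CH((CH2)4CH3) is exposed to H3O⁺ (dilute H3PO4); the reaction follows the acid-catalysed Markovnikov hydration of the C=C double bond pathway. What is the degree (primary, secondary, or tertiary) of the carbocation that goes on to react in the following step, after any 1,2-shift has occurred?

secondary

Step 1: The π electrons of the C=C bond attack a proton of H3O⁺; Markovnikov addition places the new C–H on the less-substituted alkene carbon, so the positive charge ends up on the more-substituted carbon — a secondary carbocation. H2O is released.
No single 1,2-shift to an adjacent carbon would give a more-substituted cation, so no rearrangement occurs.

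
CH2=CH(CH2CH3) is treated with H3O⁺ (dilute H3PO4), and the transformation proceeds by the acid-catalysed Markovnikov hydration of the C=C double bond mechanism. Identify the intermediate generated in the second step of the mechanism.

oxonium ion

Step 1: Protonation of the alkene by H3O⁺: the π bond acts as the nucleophile and picks up H⁺, giving the more stable (Markovnikov) secondary carbocation. H2O is released.
Step 2: Nucleophilic capture of the cation by H2O produces the protonated alcohol (an oxonium ion).
After step 2 the species present is an oxonium ion.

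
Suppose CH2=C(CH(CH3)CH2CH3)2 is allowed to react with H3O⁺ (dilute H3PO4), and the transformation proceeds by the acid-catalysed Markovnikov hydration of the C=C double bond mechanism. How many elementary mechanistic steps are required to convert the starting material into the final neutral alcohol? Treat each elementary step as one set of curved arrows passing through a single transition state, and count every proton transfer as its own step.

3

Step 1: The π electrons of the C=C bond attack a proton of H3O⁺; Markovnikov addition places the new C–H on the less-substituted alkene carbon, so the positive charge ends up on the more-substituted carbon — a tertiary carbocation. H2O is released.
(No 1,2-shift: no single shift to an adjacent carbon would give a more stable cation.)
Step 2: Water acts as the nucleophile: an oxygen lone pair bonds to the cationic carbon, giving an oxonium-ion intermediate.
Step 3: Proton transfer from the O–H of the oxonium ion to H2O completes the catalytic cycle and yields the alcohol.
Total: 3 elementary steps.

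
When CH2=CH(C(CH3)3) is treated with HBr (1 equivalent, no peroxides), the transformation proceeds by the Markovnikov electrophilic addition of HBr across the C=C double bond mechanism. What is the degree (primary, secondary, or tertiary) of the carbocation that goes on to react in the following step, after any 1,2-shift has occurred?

Step 1: The π electrons of the C=C bond attack a proton of HBr; Markovnikov addition places the new C–H on the less-substituted alkene carbon, so the positive charge ends up on the more-substituted carbon — a secondary carbocation. The H–Br bond breaks heterolytically, releasing Br⁻.
Step 2: Carbocation rearrangement: a 1,2-methyl shift from the adjacent tert-butyl carbon converts the initially-formed secondary cation into the more stable tertiary cation.
The cation rearranges from secondary to tertiary via a 1,2-methyl shift from the adjacent tert-butyl carbon; the tertiary cation is what reacts next.

tertiary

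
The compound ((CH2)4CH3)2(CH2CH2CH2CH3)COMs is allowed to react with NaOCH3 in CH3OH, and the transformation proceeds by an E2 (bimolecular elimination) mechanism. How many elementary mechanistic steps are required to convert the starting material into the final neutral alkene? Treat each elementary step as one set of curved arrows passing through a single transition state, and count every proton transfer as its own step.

Step 1: In one step, CH3O⁻ pulls off a β-proton, the C–O bond cleaves, and a C=C double bond forms between the α- and β-carbons (E2, anti elimination).
Total: 1 elementary step.

1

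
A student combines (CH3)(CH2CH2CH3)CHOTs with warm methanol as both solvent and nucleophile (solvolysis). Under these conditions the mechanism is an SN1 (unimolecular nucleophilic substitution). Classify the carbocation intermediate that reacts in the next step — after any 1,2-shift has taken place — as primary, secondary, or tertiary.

Step 1: Ionisation: the C–O σ-bond cleaves heterolytically; both bonding electrons depart with TsO⁻, leaving a secondary carbocation at the α-carbon.
No single 1,2-shift to an adjacent carbon would give a more-substituted cation, so no rearrangement occurs.

secondary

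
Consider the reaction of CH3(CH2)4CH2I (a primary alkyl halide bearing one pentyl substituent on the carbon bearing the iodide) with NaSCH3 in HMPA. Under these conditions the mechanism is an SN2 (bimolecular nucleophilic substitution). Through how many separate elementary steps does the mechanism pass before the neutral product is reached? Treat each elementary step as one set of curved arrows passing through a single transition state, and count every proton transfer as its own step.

Step 1: Backside attack by CH3S⁻ on the carbon bearing the iodide: the new C–S bond forms as the C–I bond breaks, with Walden inversion at carbon.
Total: 1 elementary step.

1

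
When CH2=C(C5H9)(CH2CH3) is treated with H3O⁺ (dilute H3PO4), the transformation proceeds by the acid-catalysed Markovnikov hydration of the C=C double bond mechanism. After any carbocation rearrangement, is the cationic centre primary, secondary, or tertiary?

Step 1: Electrophilic addition begins with the π(C=C) electrons forming a bond to the proton of H3O⁺. Following Markovnikov's rule, the resulting cation is tertiary. H2O is released.
No single 1,2-shift to an adjacent carbon would give a more-substituted cation, so no rearrangement occurs.

tertiary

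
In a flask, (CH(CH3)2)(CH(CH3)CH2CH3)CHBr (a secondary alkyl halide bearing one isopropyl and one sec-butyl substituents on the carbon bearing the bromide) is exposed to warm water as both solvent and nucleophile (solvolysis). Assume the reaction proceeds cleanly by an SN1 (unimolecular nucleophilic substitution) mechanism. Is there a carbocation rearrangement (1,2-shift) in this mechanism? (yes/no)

yes

The first-formed carbocation is secondary.
The adjacent isopropyl carbon already bears 2 other carbon substituents and has a hydrogen to migrate; after a 1,2-hydride shift from that carbon the positive charge sits on a tertiary centre.
Tertiary is more stable than secondary, so the shift occurs.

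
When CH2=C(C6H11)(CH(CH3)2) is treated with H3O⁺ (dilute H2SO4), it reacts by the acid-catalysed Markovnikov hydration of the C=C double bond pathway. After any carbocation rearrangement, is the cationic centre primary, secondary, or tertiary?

Step 1: Electrophilic addition begins with the π(C=C) electrons forming a bond to the proton of H3O⁺. Following Markovnikov's rule, the resulting cation is tertiary. H2O is released.
No single 1,2-shift to an adjacent carbon would give a more-substituted cation, so no rearrangement occurs.

tertiary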